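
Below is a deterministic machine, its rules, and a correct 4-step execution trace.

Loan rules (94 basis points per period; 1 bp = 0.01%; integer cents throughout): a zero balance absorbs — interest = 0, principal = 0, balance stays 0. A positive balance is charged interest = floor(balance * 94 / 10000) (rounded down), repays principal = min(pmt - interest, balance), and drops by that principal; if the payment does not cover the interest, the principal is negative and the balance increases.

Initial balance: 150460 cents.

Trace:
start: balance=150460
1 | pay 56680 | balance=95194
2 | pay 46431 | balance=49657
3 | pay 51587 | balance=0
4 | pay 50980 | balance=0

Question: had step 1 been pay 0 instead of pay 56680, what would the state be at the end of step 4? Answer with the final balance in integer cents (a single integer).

(re-executing from step 1 with the substitution; state before step 1: balance=150460)
1 | pay 0 | balance=151874
2 | pay 46431 | balance=106870
3 | pay 51587 | balance=56287
4 | pay 50980 | balance=5836

5836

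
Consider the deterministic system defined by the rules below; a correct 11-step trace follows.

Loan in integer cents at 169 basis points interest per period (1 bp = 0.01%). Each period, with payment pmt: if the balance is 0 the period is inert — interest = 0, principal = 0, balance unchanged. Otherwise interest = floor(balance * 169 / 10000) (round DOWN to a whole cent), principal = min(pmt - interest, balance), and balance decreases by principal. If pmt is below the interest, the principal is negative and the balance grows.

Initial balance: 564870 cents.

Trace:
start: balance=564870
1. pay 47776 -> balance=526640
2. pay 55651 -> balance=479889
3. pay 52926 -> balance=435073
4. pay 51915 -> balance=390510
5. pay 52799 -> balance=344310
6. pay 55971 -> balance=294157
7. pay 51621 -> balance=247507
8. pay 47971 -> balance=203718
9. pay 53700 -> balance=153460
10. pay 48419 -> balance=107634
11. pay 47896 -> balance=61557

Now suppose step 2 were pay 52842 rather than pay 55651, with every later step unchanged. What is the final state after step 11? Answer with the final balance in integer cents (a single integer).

(re-executing from step 2 with the substitution; state before step 2: balance=526640)
2. pay 52842 -> balance=482698
3. pay 52926 -> balance=437929
4. pay 51915 -> balance=393415
5. pay 52799 -> balance=347264
6. pay 55971 -> balance=297161
7. pay 51621 -> balance=250562
8. pay 47971 -> balance=206825
9. pay 53700 -> balance=156620
10. pay 48419 -> balance=110847
11. pay 47896 -> balance=64824

64824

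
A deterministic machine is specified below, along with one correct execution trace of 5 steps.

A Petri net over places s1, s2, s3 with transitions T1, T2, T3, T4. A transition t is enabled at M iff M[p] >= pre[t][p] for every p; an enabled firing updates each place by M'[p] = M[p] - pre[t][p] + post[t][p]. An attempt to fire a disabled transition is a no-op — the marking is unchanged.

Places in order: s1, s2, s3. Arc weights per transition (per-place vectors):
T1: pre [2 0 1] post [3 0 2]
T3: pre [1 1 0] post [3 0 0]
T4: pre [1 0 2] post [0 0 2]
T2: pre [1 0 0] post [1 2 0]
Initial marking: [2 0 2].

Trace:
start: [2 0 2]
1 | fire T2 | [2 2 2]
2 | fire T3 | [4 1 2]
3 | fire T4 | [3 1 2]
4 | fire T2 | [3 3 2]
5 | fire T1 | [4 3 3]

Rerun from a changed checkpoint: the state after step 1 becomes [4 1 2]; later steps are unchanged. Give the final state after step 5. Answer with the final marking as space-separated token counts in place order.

6 2 3

state after step 1 := [4 1 2]
2 | fire T3 | [6 0 2]
3 | fire T4 | [5 0 2]
4 | fire T2 | [5 2 2]
5 | fire T1 | [6 2 3]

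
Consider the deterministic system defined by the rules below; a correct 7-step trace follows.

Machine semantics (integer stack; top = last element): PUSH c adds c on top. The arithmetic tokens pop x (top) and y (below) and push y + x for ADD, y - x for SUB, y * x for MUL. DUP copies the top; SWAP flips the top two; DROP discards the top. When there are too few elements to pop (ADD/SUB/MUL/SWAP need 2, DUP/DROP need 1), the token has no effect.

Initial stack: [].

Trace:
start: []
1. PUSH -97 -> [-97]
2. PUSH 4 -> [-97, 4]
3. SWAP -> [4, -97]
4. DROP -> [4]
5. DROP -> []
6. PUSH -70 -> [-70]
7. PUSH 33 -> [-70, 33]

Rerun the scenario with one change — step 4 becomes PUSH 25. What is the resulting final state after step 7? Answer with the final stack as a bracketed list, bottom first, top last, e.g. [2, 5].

[4, -97, -70, 33]

(re-executing from step 4 with the substitution; state before step 4: [4, -97])
4. PUSH 25 -> [4, -97, 25]
5. DROP -> [4, -97]
6. PUSH -70 -> [4, -97, -70]
7. PUSH 33 -> [4, -97, -70, 33]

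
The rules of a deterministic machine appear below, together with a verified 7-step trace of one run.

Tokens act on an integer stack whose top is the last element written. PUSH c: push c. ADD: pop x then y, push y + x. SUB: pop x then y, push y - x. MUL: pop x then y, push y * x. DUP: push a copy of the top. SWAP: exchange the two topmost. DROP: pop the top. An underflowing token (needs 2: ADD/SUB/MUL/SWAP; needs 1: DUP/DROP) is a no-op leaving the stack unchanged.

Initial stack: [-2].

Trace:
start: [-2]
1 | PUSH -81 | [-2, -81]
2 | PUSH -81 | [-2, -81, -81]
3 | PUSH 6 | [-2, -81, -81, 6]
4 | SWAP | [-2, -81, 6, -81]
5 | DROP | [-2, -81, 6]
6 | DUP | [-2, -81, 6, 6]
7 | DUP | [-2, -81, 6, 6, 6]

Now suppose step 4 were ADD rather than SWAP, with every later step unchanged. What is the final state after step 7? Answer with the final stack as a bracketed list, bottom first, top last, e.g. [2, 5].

(re-executing from step 4 with the substitution; state before step 4: [-2, -81, -81, 6])
4 | ADD | [-2, -81, -75]
5 | DROP | [-2, -81]
6 | DUP | [-2, -81, -81]
7 | DUP | [-2, -81, -81, -81]

[-2, -81, -81, -81]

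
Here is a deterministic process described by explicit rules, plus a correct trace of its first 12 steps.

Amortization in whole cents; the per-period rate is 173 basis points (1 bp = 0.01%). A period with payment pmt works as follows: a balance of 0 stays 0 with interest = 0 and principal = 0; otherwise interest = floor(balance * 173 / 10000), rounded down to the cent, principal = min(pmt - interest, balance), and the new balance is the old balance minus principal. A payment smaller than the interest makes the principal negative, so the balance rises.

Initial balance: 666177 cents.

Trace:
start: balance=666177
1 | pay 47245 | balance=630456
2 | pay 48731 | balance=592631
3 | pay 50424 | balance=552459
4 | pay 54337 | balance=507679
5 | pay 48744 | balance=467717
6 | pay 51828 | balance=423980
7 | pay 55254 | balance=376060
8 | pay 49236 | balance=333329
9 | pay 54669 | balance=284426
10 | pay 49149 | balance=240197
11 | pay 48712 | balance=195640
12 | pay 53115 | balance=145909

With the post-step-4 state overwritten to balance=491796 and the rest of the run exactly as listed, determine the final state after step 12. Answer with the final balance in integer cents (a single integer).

state after step 4 := balance=491796
5 | pay 48744 | balance=451560
6 | pay 51828 | balance=407543
7 | pay 55254 | balance=359339
8 | pay 49236 | balance=316319
9 | pay 54669 | balance=267122
10 | pay 49149 | balance=222594
11 | pay 48712 | balance=177732
12 | pay 53115 | balance=127691

127691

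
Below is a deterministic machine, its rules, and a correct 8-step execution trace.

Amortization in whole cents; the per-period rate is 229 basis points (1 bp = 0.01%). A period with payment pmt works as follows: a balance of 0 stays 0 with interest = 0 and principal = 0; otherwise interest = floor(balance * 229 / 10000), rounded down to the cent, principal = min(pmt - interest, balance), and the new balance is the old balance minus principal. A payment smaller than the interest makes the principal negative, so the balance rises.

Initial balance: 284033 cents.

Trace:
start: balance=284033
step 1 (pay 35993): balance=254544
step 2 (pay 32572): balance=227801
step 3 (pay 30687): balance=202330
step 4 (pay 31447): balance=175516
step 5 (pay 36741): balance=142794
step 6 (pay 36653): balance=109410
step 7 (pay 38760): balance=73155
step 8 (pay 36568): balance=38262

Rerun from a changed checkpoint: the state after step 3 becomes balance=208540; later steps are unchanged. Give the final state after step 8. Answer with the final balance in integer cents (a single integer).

45215

state after step 3 := balance=208540
step 4 (pay 31447): balance=181868
step 5 (pay 36741): balance=149291
step 6 (pay 36653): balance=116056
step 7 (pay 38760): balance=79953
step 8 (pay 36568): balance=45215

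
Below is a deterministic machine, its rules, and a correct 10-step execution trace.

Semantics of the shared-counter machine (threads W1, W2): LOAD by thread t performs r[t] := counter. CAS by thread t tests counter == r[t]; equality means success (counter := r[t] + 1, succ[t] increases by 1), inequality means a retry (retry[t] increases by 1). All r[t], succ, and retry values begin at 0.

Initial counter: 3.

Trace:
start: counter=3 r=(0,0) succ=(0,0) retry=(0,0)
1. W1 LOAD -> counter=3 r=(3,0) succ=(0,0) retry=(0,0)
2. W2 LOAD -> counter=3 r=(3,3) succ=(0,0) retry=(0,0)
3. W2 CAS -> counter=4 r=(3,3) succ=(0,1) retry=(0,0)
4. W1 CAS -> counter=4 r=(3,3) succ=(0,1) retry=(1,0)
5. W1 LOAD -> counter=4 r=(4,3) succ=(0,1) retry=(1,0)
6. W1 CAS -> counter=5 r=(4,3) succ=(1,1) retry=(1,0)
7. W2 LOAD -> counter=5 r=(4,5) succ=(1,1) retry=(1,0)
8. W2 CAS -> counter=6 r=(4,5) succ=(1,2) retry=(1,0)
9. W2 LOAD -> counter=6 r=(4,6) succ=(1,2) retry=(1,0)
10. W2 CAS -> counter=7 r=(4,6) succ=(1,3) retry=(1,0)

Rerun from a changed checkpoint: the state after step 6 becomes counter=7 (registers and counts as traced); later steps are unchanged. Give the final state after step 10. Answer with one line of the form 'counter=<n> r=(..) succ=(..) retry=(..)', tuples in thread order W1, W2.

state after step 6 := counter=7 r=(4,3) succ=(1,1) retry=(1,0)
7. W2 LOAD -> counter=7 r=(4,7) succ=(1,1) retry=(1,0)
8. W2 CAS -> counter=8 r=(4,7) succ=(1,2) retry=(1,0)
9. W2 LOAD -> counter=8 r=(4,8) succ=(1,2) retry=(1,0)
10. W2 CAS -> counter=9 r=(4,8) succ=(1,3) retry=(1,0)

counter=9 r=(4,8) succ=(1,3) retry=(1,0)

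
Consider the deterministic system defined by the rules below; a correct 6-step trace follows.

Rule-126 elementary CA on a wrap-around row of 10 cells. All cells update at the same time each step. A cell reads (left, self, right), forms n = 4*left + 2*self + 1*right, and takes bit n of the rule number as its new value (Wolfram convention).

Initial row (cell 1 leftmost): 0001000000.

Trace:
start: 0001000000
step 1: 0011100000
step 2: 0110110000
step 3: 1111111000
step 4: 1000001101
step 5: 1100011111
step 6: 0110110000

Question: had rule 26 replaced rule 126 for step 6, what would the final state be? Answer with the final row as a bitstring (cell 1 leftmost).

(re-executing step 6 under rule 26; state before step 6: 1100011111)
step 6: 0010110000

0010110000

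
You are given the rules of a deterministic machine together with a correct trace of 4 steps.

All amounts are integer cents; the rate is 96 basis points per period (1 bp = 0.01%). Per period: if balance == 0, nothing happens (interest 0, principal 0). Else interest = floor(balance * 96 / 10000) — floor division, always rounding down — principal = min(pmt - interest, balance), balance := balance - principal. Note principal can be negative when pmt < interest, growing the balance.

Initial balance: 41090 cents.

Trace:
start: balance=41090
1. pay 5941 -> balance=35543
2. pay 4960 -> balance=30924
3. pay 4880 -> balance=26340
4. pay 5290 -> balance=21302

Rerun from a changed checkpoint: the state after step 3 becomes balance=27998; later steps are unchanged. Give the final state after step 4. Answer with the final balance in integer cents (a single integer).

22976

state after step 3 := balance=27998
4. pay 5290 -> balance=22976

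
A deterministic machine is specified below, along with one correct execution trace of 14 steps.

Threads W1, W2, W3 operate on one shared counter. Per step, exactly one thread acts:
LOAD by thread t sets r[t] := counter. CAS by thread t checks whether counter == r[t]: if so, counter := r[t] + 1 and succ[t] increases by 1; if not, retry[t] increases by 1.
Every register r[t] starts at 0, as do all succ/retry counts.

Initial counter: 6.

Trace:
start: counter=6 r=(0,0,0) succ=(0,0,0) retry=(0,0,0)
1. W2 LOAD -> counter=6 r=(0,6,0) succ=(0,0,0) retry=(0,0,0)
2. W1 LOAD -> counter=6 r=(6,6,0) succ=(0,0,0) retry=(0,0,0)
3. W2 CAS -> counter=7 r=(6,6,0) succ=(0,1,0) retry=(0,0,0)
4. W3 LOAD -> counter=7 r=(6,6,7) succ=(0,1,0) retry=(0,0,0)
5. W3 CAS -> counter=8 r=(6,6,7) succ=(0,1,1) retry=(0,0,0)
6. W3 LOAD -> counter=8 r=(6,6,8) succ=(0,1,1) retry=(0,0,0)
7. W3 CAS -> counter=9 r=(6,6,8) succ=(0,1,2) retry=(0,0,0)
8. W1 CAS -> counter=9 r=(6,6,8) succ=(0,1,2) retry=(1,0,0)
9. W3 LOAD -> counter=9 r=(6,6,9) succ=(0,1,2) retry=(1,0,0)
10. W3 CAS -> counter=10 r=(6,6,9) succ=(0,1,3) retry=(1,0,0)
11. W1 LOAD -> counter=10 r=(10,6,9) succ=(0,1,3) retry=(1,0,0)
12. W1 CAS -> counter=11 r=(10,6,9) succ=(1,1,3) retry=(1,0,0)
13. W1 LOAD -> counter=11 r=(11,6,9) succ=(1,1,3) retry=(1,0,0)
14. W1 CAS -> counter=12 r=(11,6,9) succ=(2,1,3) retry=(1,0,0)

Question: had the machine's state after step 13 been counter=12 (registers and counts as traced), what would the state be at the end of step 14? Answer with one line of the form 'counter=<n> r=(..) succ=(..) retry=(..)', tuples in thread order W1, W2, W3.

counter=12 r=(11,6,9) succ=(1,1,3) retry=(2,0,0)

state after step 13 := counter=12 r=(11,6,9) succ=(1,1,3) retry=(1,0,0)
14. W1 CAS -> counter=12 r=(11,6,9) succ=(1,1,3) retry=(2,0,0)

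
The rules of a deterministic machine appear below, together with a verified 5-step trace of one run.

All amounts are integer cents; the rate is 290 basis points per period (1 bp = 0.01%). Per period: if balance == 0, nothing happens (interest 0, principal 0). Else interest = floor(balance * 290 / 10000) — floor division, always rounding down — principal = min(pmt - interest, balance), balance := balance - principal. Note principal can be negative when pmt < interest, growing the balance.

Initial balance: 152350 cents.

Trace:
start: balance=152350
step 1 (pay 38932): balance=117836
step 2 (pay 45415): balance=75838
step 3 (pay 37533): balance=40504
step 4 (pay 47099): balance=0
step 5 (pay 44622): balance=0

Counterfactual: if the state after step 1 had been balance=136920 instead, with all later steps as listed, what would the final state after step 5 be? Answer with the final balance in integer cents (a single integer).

0

state after step 1 := balance=136920
step 2 (pay 45415): balance=95475
step 3 (pay 37533): balance=60710
step 4 (pay 47099): balance=15371
step 5 (pay 44622): balance=0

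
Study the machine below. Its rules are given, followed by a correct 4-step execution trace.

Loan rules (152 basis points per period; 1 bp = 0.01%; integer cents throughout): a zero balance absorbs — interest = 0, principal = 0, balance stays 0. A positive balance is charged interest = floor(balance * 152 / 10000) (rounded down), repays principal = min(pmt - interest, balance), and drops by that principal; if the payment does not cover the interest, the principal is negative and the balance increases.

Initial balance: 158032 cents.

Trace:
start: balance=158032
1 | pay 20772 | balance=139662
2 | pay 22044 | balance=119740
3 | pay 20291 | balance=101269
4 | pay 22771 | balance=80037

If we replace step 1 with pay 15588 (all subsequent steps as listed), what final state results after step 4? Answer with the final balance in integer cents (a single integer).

85461

(re-executing from step 1 with the substitution; state before step 1: balance=158032)
1 | pay 15588 | balance=144846
2 | pay 22044 | balance=125003
3 | pay 20291 | balance=106612
4 | pay 22771 | balance=85461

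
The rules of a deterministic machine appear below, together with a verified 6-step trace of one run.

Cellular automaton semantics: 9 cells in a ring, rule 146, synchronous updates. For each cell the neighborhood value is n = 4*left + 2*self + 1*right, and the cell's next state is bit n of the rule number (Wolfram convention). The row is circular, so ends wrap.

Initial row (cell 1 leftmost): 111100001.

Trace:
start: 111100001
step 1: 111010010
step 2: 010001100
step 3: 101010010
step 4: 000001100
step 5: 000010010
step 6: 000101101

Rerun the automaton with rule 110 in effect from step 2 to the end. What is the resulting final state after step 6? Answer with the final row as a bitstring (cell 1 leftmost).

001110000

(re-executing steps 2..6 under rule 110; state before step 2: 111010010)
step 2: 101110111
step 3: 111011100
step 4: 101110101
step 5: 111011111
step 6: 001110000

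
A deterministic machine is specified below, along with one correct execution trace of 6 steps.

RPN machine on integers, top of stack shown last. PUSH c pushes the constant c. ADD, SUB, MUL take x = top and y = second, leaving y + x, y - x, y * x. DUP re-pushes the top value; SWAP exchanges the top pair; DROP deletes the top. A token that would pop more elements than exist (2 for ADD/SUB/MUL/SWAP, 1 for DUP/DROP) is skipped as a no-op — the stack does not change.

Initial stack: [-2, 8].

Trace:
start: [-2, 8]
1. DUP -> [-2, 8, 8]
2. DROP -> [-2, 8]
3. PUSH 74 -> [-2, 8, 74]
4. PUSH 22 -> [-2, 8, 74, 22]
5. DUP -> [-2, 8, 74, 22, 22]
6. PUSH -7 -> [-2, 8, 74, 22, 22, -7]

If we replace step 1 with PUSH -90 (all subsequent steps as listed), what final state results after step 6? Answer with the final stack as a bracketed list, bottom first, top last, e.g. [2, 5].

(re-executing from step 1 with the substitution; state before step 1: [-2, 8])
1. PUSH -90 -> [-2, 8, -90]
2. DROP -> [-2, 8]
3. PUSH 74 -> [-2, 8, 74]
4. PUSH 22 -> [-2, 8, 74, 22]
5. DUP -> [-2, 8, 74, 22, 22]
6. PUSH -7 -> [-2, 8, 74, 22, 22, -7]

[-2, 8, 74, 22, 22, -7]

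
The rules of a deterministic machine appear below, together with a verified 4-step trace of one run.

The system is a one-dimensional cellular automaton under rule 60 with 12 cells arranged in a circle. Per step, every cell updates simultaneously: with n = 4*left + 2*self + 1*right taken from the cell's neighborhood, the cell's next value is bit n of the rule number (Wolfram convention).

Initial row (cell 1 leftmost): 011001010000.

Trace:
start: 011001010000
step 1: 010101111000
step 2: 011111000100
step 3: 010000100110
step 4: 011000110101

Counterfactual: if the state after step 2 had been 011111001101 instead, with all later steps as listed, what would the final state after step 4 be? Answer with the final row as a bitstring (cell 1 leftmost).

001000111110

state after step 2 := 011111001101
step 3: 110000101011
step 4: 001000111110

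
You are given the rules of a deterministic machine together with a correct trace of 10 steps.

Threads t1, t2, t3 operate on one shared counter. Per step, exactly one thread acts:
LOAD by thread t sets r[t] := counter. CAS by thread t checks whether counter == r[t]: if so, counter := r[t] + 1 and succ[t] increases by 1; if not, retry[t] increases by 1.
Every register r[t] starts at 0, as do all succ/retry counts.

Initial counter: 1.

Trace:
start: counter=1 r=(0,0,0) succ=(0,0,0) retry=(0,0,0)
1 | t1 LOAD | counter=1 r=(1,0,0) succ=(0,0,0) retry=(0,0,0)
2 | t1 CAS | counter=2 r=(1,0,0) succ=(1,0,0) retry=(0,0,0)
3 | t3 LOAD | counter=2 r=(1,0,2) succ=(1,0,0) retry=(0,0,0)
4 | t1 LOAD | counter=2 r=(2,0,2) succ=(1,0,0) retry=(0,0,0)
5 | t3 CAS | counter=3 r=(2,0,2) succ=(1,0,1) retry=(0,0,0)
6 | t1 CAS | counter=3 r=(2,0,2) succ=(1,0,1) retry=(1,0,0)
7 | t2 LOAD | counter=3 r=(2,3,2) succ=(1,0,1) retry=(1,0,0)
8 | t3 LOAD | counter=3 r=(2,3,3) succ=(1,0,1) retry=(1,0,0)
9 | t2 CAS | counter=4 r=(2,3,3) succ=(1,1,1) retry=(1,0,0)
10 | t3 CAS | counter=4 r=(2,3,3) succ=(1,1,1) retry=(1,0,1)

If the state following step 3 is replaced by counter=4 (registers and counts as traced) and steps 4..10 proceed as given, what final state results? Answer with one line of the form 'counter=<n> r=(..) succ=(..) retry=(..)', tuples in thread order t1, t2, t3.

state after step 3 := counter=4 r=(1,0,2) succ=(1,0,0) retry=(0,0,0)
4 | t1 LOAD | counter=4 r=(4,0,2) succ=(1,0,0) retry=(0,0,0)
5 | t3 CAS | counter=4 r=(4,0,2) succ=(1,0,0) retry=(0,0,1)
6 | t1 CAS | counter=5 r=(4,0,2) succ=(2,0,0) retry=(0,0,1)
7 | t2 LOAD | counter=5 r=(4,5,2) succ=(2,0,0) retry=(0,0,1)
8 | t3 LOAD | counter=5 r=(4,5,5) succ=(2,0,0) retry=(0,0,1)
9 | t2 CAS | counter=6 r=(4,5,5) succ=(2,1,0) retry=(0,0,1)
10 | t3 CAS | counter=6 r=(4,5,5) succ=(2,1,0) retry=(0,0,2)

counter=6 r=(4,5,5) succ=(2,1,0) retry=(0,0,2)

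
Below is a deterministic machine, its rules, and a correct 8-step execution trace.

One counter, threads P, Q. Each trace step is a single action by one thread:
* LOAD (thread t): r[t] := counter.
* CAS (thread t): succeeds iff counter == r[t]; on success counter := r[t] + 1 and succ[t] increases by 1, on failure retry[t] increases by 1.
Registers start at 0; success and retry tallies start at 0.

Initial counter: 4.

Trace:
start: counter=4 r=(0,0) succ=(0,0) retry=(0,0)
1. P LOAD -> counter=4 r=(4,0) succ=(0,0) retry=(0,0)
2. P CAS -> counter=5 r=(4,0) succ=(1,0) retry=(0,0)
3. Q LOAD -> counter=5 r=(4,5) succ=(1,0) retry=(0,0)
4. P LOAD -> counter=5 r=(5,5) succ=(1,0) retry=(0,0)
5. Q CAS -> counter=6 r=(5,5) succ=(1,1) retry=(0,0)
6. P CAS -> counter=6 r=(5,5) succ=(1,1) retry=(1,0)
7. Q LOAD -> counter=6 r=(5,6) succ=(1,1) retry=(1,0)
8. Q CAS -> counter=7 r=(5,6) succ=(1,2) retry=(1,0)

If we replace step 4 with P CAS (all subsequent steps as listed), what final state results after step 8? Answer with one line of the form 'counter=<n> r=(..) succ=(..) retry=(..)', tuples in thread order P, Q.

counter=7 r=(4,6) succ=(1,2) retry=(2,0)

(re-executing from step 4 with the substitution; state before step 4: counter=5 r=(4,5) succ=(1,0) retry=(0,0))
4. P CAS -> counter=5 r=(4,5) succ=(1,0) retry=(1,0)
5. Q CAS -> counter=6 r=(4,5) succ=(1,1) retry=(1,0)
6. P CAS -> counter=6 r=(4,5) succ=(1,1) retry=(2,0)
7. Q LOAD -> counter=6 r=(4,6) succ=(1,1) retry=(2,0)
8. Q CAS -> counter=7 r=(4,6) succ=(1,2) retry=(2,0)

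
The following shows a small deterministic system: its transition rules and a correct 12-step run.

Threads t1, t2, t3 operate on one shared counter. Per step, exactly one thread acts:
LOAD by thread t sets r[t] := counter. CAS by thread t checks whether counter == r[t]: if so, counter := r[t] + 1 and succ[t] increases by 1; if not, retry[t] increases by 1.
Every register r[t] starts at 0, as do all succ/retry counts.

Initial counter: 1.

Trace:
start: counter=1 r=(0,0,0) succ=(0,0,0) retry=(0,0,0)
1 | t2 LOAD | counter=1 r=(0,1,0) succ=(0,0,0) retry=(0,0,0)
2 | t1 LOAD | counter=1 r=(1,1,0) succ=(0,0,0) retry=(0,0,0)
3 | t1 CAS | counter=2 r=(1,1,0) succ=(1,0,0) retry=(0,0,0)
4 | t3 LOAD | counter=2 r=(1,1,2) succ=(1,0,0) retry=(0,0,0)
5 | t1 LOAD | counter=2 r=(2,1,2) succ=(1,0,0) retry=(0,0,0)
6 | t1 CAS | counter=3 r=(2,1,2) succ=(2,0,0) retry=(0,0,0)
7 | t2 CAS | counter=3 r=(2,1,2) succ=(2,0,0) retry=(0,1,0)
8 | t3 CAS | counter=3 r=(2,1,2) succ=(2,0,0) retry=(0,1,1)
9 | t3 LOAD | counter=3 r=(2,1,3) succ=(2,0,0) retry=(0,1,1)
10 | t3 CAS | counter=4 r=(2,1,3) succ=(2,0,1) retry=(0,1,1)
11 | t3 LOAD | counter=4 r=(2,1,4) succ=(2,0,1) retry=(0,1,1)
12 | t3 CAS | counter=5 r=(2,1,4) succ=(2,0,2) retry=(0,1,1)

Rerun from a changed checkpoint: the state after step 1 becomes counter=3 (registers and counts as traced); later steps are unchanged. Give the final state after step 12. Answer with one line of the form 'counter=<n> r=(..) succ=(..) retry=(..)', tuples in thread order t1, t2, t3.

state after step 1 := counter=3 r=(0,1,0) succ=(0,0,0) retry=(0,0,0)
2 | t1 LOAD | counter=3 r=(3,1,0) succ=(0,0,0) retry=(0,0,0)
3 | t1 CAS | counter=4 r=(3,1,0) succ=(1,0,0) retry=(0,0,0)
4 | t3 LOAD | counter=4 r=(3,1,4) succ=(1,0,0) retry=(0,0,0)
5 | t1 LOAD | counter=4 r=(4,1,4) succ=(1,0,0) retry=(0,0,0)
6 | t1 CAS | counter=5 r=(4,1,4) succ=(2,0,0) retry=(0,0,0)
7 | t2 CAS | counter=5 r=(4,1,4) succ=(2,0,0) retry=(0,1,0)
8 | t3 CAS | counter=5 r=(4,1,4) succ=(2,0,0) retry=(0,1,1)
9 | t3 LOAD | counter=5 r=(4,1,5) succ=(2,0,0) retry=(0,1,1)
10 | t3 CAS | counter=6 r=(4,1,5) succ=(2,0,1) retry=(0,1,1)
11 | t3 LOAD | counter=6 r=(4,1,6) succ=(2,0,1) retry=(0,1,1)
12 | t3 CAS | counter=7 r=(4,1,6) succ=(2,0,2) retry=(0,1,1)

counter=7 r=(4,1,6) succ=(2,0,2) retry=(0,1,1)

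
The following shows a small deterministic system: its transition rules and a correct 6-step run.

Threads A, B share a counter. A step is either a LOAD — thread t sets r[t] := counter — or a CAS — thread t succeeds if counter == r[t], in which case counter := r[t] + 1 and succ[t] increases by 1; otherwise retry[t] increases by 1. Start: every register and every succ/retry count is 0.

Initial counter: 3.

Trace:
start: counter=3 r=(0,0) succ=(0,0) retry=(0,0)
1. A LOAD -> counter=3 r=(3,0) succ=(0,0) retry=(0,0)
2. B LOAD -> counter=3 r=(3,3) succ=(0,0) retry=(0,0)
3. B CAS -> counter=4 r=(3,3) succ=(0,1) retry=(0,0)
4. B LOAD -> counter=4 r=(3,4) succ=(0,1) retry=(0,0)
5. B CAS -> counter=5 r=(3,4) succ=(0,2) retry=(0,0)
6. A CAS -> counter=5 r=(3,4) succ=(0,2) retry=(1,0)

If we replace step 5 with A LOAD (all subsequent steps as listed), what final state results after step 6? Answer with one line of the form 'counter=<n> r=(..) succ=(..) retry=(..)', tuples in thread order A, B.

counter=5 r=(4,4) succ=(1,1) retry=(0,0)

(re-executing from step 5 with the substitution; state before step 5: counter=4 r=(3,4) succ=(0,1) retry=(0,0))
5. A LOAD -> counter=4 r=(4,4) succ=(0,1) retry=(0,0)
6. A CAS -> counter=5 r=(4,4) succ=(1,1) retry=(0,0)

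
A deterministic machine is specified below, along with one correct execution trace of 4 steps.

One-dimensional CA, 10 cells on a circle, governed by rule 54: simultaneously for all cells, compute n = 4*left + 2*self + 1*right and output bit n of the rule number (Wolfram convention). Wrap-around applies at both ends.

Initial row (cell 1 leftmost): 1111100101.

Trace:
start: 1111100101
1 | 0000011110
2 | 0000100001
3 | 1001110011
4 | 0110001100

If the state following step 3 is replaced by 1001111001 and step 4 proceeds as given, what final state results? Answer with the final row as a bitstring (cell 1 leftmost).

0110000110

state after step 3 := 1001111001
4 | 0110000110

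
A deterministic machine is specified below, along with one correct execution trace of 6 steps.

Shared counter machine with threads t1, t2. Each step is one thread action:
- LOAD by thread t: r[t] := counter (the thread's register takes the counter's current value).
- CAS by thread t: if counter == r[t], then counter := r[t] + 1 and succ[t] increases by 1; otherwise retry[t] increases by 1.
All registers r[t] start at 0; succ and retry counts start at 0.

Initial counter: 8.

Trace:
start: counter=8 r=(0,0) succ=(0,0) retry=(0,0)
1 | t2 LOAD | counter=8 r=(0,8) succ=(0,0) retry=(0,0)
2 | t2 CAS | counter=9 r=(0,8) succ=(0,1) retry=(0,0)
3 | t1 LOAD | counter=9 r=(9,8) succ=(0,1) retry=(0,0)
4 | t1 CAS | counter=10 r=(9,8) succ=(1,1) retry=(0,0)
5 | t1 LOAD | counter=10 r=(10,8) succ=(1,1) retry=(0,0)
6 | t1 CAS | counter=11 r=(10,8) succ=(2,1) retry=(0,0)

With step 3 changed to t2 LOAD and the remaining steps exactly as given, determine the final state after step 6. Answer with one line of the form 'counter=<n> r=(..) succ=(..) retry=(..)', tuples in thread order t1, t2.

counter=10 r=(9,9) succ=(1,1) retry=(1,0)

(re-executing from step 3 with the substitution; state before step 3: counter=9 r=(0,8) succ=(0,1) retry=(0,0))
3 | t2 LOAD | counter=9 r=(0,9) succ=(0,1) retry=(0,0)
4 | t1 CAS | counter=9 r=(0,9) succ=(0,1) retry=(1,0)
5 | t1 LOAD | counter=9 r=(9,9) succ=(0,1) retry=(1,0)
6 | t1 CAS | counter=10 r=(9,9) succ=(1,1) retry=(1,0)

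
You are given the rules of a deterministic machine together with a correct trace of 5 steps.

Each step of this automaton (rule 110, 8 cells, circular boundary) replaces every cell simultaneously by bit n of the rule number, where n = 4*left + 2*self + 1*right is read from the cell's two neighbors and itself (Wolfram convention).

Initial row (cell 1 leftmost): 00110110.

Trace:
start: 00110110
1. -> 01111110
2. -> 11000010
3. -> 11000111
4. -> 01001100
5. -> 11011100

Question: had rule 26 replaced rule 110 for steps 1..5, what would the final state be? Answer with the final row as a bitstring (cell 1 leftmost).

01010110

(re-executing steps 1..5 under rule 26; state before step 1: 00110110)
1. -> 01100101
2. -> 01011000
3. -> 10010100
4. -> 01100011
5. -> 01010110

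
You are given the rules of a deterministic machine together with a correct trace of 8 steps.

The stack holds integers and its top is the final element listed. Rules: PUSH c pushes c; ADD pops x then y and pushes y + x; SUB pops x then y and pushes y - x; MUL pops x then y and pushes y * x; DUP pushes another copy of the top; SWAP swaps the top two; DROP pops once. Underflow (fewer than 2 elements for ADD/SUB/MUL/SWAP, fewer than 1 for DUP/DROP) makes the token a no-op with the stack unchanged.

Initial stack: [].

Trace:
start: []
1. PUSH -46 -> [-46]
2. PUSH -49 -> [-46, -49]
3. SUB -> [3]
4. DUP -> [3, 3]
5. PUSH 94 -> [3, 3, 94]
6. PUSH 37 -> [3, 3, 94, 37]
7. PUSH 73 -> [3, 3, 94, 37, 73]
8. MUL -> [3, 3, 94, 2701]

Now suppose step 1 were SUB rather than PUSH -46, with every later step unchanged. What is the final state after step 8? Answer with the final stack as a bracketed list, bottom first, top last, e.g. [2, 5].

(re-executing from step 1 with the substitution; state before step 1: [])
1. SUB -> []
2. PUSH -49 -> [-49]
3. SUB -> [-49]
4. DUP -> [-49, -49]
5. PUSH 94 -> [-49, -49, 94]
6. PUSH 37 -> [-49, -49, 94, 37]
7. PUSH 73 -> [-49, -49, 94, 37, 73]
8. MUL -> [-49, -49, 94, 2701]

[-49, -49, 94, 2701]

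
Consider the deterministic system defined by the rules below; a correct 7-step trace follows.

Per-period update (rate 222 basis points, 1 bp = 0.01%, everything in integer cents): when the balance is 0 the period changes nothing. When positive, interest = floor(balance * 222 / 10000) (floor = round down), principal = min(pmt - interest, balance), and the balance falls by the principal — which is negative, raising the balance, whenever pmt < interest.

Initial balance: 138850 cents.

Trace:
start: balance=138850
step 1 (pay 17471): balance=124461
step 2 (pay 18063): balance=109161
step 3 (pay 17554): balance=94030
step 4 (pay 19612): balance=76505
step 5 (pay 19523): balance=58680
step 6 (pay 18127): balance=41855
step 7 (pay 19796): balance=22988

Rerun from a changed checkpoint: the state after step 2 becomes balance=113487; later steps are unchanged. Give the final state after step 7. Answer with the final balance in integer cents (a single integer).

27816

state after step 2 := balance=113487
step 3 (pay 17554): balance=98452
step 4 (pay 19612): balance=81025
step 5 (pay 19523): balance=63300
step 6 (pay 18127): balance=46578
step 7 (pay 19796): balance=27816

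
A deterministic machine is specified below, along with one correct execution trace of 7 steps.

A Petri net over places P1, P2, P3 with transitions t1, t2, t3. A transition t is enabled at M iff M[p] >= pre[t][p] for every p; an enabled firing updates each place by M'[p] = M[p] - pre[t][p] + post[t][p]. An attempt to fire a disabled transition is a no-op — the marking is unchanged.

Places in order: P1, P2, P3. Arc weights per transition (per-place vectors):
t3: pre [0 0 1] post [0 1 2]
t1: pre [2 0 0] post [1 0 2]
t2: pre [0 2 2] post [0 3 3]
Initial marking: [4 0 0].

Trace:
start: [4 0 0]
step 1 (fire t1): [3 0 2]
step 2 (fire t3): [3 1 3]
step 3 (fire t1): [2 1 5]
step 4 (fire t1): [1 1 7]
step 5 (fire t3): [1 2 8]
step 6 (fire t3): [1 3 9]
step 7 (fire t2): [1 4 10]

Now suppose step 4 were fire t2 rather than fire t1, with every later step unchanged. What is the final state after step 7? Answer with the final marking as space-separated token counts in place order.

2 4 8

(re-executing from step 4 with the substitution; state before step 4: [2 1 5])
step 4 (fire t2): [2 1 5]
step 5 (fire t3): [2 2 6]
step 6 (fire t3): [2 3 7]
step 7 (fire t2): [2 4 8]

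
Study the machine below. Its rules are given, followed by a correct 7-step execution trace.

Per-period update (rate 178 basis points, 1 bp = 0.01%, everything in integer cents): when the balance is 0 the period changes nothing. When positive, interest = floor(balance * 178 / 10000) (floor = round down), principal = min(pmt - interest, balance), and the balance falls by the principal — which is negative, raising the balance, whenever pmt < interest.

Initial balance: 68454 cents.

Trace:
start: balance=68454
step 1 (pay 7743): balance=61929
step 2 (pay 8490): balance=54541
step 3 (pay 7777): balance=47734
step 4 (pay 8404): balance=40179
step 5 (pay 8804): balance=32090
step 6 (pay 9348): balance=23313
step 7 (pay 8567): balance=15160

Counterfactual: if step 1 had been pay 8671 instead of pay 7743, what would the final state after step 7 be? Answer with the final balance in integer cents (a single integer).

14128

(re-executing from step 1 with the substitution; state before step 1: balance=68454)
step 1 (pay 8671): balance=61001
step 2 (pay 8490): balance=53596
step 3 (pay 7777): balance=46773
step 4 (pay 8404): balance=39201
step 5 (pay 8804): balance=31094
step 6 (pay 9348): balance=22299
step 7 (pay 8567): balance=14128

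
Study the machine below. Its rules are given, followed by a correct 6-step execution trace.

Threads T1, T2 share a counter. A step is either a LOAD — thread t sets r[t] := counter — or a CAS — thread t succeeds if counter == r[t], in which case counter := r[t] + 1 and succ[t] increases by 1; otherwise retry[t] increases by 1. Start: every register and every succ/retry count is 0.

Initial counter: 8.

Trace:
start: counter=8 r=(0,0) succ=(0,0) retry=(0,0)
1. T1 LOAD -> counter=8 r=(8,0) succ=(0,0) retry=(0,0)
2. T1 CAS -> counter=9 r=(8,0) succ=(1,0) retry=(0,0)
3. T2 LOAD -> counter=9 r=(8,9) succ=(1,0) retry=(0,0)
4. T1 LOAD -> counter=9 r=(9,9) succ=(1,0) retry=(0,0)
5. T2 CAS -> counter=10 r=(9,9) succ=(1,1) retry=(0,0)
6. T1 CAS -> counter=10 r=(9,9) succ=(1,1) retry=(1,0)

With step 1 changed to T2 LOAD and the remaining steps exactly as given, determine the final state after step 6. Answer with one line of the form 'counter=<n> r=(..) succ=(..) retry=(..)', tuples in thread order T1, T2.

counter=9 r=(8,8) succ=(0,1) retry=(2,0)

(re-executing from step 1 with the substitution; state before step 1: counter=8 r=(0,0) succ=(0,0) retry=(0,0))
1. T2 LOAD -> counter=8 r=(0,8) succ=(0,0) retry=(0,0)
2. T1 CAS -> counter=8 r=(0,8) succ=(0,0) retry=(1,0)
3. T2 LOAD -> counter=8 r=(0,8) succ=(0,0) retry=(1,0)
4. T1 LOAD -> counter=8 r=(8,8) succ=(0,0) retry=(1,0)
5. T2 CAS -> counter=9 r=(8,8) succ=(0,1) retry=(1,0)
6. T1 CAS -> counter=9 r=(8,8) succ=(0,1) retry=(2,0)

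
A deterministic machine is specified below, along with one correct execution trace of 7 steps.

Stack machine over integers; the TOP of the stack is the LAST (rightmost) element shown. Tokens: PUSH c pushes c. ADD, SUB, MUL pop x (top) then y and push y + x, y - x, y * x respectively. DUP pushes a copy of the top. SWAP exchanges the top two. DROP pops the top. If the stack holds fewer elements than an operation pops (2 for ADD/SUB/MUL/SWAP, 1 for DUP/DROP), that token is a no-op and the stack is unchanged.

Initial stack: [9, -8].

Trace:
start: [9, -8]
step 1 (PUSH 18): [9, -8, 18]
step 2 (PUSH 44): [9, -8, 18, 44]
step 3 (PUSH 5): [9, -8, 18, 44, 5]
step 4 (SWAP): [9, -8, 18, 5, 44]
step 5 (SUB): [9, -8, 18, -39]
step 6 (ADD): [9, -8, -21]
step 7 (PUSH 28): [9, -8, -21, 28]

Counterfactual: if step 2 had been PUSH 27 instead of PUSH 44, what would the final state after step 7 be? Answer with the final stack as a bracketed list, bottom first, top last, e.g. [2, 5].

[9, -8, -4, 28]

(re-executing from step 2 with the substitution; state before step 2: [9, -8, 18])
step 2 (PUSH 27): [9, -8, 18, 27]
step 3 (PUSH 5): [9, -8, 18, 27, 5]
step 4 (SWAP): [9, -8, 18, 5, 27]
step 5 (SUB): [9, -8, 18, -22]
step 6 (ADD): [9, -8, -4]
step 7 (PUSH 28): [9, -8, -4, 28]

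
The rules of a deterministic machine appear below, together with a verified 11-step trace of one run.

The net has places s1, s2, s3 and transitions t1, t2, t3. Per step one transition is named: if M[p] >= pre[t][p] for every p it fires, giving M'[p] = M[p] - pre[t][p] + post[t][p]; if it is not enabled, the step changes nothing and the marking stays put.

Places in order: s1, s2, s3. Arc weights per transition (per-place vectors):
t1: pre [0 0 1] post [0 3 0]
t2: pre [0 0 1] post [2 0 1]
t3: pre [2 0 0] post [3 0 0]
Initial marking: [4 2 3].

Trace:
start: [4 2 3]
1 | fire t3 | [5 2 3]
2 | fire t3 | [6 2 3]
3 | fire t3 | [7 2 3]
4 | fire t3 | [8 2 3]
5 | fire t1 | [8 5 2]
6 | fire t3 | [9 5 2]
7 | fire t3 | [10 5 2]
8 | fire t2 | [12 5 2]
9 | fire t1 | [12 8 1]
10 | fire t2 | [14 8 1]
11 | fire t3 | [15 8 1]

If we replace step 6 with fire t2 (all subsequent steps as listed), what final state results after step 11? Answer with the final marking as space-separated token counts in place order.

16 8 1

(re-executing from step 6 with the substitution; state before step 6: [8 5 2])
6 | fire t2 | [10 5 2]
7 | fire t3 | [11 5 2]
8 | fire t2 | [13 5 2]
9 | fire t1 | [13 8 1]
10 | fire t2 | [15 8 1]
11 | fire t3 | [16 8 1]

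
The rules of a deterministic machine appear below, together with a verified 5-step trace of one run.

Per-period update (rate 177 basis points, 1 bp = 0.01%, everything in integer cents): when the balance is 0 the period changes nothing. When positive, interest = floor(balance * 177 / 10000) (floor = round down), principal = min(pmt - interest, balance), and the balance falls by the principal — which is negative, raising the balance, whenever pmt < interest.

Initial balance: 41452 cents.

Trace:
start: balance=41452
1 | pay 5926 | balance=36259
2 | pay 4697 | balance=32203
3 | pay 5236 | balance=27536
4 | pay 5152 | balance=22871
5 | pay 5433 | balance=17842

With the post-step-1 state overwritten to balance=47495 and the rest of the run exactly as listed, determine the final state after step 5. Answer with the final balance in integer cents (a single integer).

29896

state after step 1 := balance=47495
2 | pay 4697 | balance=43638
3 | pay 5236 | balance=39174
4 | pay 5152 | balance=34715
5 | pay 5433 | balance=29896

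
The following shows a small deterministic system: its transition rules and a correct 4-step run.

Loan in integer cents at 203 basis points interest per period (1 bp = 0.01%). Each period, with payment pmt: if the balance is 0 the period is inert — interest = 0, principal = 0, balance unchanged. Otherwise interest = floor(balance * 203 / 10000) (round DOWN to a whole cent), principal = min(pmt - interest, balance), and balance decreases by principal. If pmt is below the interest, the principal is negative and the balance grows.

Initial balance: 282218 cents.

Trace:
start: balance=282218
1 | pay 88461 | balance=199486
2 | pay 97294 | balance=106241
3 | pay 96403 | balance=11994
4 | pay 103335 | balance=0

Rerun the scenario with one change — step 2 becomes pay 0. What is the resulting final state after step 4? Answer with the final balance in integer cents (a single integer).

(re-executing from step 2 with the substitution; state before step 2: balance=199486)
2 | pay 0 | balance=203535
3 | pay 96403 | balance=111263
4 | pay 103335 | balance=10186

10186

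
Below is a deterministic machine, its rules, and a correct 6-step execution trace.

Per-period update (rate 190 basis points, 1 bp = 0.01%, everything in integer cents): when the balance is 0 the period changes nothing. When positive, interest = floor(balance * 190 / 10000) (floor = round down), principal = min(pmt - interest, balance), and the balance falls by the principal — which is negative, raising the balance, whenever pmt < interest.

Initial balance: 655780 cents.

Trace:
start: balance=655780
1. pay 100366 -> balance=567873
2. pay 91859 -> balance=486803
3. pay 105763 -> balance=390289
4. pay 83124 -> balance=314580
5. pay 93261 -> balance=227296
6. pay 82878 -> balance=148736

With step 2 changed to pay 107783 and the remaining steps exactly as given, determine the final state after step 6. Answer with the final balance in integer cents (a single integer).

(re-executing from step 2 with the substitution; state before step 2: balance=567873)
2. pay 107783 -> balance=470879
3. pay 105763 -> balance=374062
4. pay 83124 -> balance=298045
5. pay 93261 -> balance=210446
6. pay 82878 -> balance=131566

131566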